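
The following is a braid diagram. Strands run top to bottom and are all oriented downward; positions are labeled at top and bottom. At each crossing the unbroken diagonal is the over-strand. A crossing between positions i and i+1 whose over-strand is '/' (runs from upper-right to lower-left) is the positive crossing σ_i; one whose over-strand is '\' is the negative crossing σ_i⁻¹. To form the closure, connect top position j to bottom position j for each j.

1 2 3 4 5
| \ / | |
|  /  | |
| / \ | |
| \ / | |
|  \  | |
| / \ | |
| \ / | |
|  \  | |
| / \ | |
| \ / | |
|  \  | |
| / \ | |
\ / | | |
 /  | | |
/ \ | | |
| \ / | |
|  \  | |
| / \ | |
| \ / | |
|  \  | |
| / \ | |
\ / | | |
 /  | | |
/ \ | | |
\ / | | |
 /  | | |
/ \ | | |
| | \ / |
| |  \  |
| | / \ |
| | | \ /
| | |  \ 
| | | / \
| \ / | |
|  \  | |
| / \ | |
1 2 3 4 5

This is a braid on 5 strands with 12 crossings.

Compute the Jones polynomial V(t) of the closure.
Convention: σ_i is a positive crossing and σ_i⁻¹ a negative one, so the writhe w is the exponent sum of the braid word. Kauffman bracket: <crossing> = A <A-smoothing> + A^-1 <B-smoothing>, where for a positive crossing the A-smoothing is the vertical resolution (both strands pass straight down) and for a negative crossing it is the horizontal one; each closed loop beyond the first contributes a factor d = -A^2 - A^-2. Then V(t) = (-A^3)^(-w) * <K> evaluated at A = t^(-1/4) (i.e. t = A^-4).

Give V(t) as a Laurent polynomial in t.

Reading the diagram top to bottom ('/'-over between positions i,i+1 = s_i, '\'-over = s_i^-1): braid word = s2 s2^-1 s2^-1 s2^-1 s1 s2^-1 s2^-1 s1 s1 s3^-1 s4^-1 s2^-1.
The presented braid s2 s2^-1 s2^-1 s2^-1 s1 s2^-1 s2^-1 s1 s1 s3^-1 s4^-1 s2^-1 on 5 strands reduces by inverse Markov moves (closure unchanged at each step):
  Deconjugate: the word is γ·β·γ⁻¹ with γ = s2 (prefix) and γ⁻¹ = s2^-1 (suffix); strip both.
  Destabilize: the word has the form β·s4^-1 where s4^-1 occurs only as the final letter (β ∈ B_4); drop it and the last strand → 4 strands.
  Destabilize: the word has the form β·s3^-1 where s3^-1 occurs only as the final letter (β ∈ B_3); drop it and the last strand → 3 strands.
Reduced to β = s2^-1 s2^-1 s2^-1 s1 s2^-1 s2^-1 s1 s1 on 3 strands, 8 crossings.
Compute on β:
Braid: s2^-1 s2^-1 s2^-1 s1 s2^-1 s2^-1 s1 s1 on 3 strands, 8 crossings.
Writhe w = (#positive) - (#negative) = 3 - 5 = -2.
Enumerate smoothing states for the bracket polynomial. There are 2^8 = 256 states.
Smooth each crossing (0=||, 1=⌣⌢); contribution A^(Σ sign_k(1-2s_k)) * d^(L-1).
Tabulate the states by total A-exponent and number of loops L (A-exp: L × count):
  A^8: L=6 ×1
  A^6: L=5 ×8
  A^4: L=4 ×27, L=6 ×1
  A^2: L=3 ×50, L=5 ×6
  A^0: L=2 ×53, L=4 ×17
  A^-2: L=1 ×27, L=3 ×28, L=5 ×1
  A^-4: L=2 ×24, L=4 ×4
  A^-6: L=3 ×8
  A^-8: L=4 ×1
Each group contributes A^e * Σ count * d^(L-1):
Powers of d = -A^2 - A^-2: d^2 = A^4 + 2 + A^-4; d^3 = -A^6 - 3*A^2 - 3*A^-2 - A^-6; d^4 = A^8 + 4*A^4 + 6 + 4*A^-4 + A^-8; d^5 = -A^10 - 5*A^6 - 10*A^2 - 10*A^-2 - 5*A^-6 - A^-10.
  A^8 * (d^5) = -A^18 - 5*A^14 - 10*A^10 - 10*A^6 - 5*A^2 - A^-2
  A^6 * (8*d^4) = 8*A^14 + 32*A^10 + 48*A^6 + 32*A^2 + 8*A^-2
  A^4 * (27*d^3 + d^5) = -A^14 - 32*A^10 - 91*A^6 - 91*A^2 - 32*A^-2 - A^-6
  A^2 * (50*d^2 + 6*d^4) = 6*A^10 + 74*A^6 + 136*A^2 + 74*A^-2 + 6*A^-6
  A^0 * (53*d + 17*d^3) = -17*A^6 - 104*A^2 - 104*A^-2 - 17*A^-6
  A^-2 * (27 + 28*d^2 + d^4) = A^6 + 32*A^2 + 89*A^-2 + 32*A^-6 + A^-10
  A^-4 * (24*d + 4*d^3) = -4*A^2 - 36*A^-2 - 36*A^-6 - 4*A^-10
  A^-6 * (8*d^2) = 8*A^-2 + 16*A^-6 + 8*A^-10
  A^-8 * (d^3) = -A^-2 - 3*A^-6 - 3*A^-10 - A^-14
Summing the groups: <K> = -A^18 + 2*A^14 - 4*A^10 + 5*A^6 - 4*A^2 + 5*A^-2 - 3*A^-6 + 2*A^-10 - A^-14
Normalise by the writhe: (-A^3)^(-w) = (-A^3)^(2) = A^6, so f(A) = A^6 * <K> = -A^24 + 2*A^20 - 4*A^16 + 5*A^12 - 4*A^8 + 5*A^4 - 3 + 2*A^-4 - A^-8.
Substitute A = t^(-1/4), i.e. A^e → t^(-e/4): V(t) = -t^2 + 2*t - 3 + 5*t^-1 - 4*t^-2 + 5*t^-3 - 4*t^-4 + 2*t^-5 - t^-6

Answer: -t^2 + 2*t - 3 + 5*t^-1 - 4*t^-2 + 5*t^-3 - 4*t^-4 + 2*t^-5 - t^-6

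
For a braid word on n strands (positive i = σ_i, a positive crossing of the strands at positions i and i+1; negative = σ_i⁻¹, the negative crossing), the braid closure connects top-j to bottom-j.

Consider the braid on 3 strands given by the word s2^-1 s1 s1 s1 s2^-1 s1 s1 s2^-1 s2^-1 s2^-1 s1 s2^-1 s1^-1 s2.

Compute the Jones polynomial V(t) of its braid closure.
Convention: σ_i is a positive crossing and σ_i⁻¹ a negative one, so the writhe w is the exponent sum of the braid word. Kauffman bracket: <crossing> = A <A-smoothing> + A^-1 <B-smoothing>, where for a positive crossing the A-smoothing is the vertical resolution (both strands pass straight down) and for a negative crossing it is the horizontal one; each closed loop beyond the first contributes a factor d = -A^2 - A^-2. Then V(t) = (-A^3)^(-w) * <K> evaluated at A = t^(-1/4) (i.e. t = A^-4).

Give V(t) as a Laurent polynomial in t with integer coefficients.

-t^5 + 3*t^4 - 6*t^3 + 9*t^2 - 11*t + 13 - 11*t^-1 + 9*t^-2 - 6*t^-3 + 3*t^-4 - t^-5

Derivation:
The presented braid s2^-1 s1 s1 s1 s2^-1 s1 s1 s2^-1 s2^-1 s2^-1 s1 s2^-1 s1^-1 s2 on 3 strands reduces by inverse Markov moves (closure unchanged at each step):
  Deconjugate: the word is γ·β·γ⁻¹ with γ = s2^-1 (prefix) and γ⁻¹ = s2 (suffix); strip both.
  Deconjugate: the word is γ·β·γ⁻¹ with γ = s1 (prefix) and γ⁻¹ = s1^-1 (suffix); strip both.
Reduced to β = s1 s1 s2^-1 s1 s1 s2^-1 s2^-1 s2^-1 s1 s2^-1 on 3 strands, 10 crossings.
Compute on β:
Braid: s1 s1 s2^-1 s1 s1 s2^-1 s2^-1 s2^-1 s1 s2^-1 on 3 strands, 10 crossings.
Writhe w = (#positive) - (#negative) = 5 - 5 = 0.
Computing the Kauffman bracket via state sum. There are 2^10 = 1024 states.
Each crossing splits two ways (0=vertical, 1=horizontal). The state's weight is A^(#A-smoothings - #B-smoothings) * d^(loops - 1).
Tabulate the states by total A-exponent and number of loops L (A-exp: L × count):
  A^10: L=6 ×1
  A^8: L=5 ×10
  A^6: L=4 ×43, L=6 ×2
  A^4: L=3 ×98, L=5 ×22
  A^2: L=2 ×121, L=4 ×83, L=6 ×6
  A^0: L=1 ×73, L=3 ×140, L=5 ×38, L=7 ×1
  A^-2: L=2 ×121, L=4 ×79, L=6 ×10
  A^-4: L=3 ×95, L=5 ×24, L=7 ×1
  A^-6: L=4 ×42, L=6 ×3
  A^-8: L=5 ×10
  A^-10: L=6 ×1
Each group contributes A^e * Σ count * d^(L-1):
Powers of d = -A^2 - A^-2: d^2 = A^4 + 2 + A^-4; d^3 = -A^6 - 3*A^2 - 3*A^-2 - A^-6; d^4 = A^8 + 4*A^4 + 6 + 4*A^-4 + A^-8; d^5 = -A^10 - 5*A^6 - 10*A^2 - 10*A^-2 - 5*A^-6 - A^-10; d^6 = A^12 + 6*A^8 + 15*A^4 + 20 + 15*A^-4 + 6*A^-8 + A^-12.
  A^10 * (d^5) = -A^20 - 5*A^16 - 10*A^12 - 10*A^8 - 5*A^4 - 1
  A^8 * (10*d^4) = 10*A^16 + 40*A^12 + 60*A^8 + 40*A^4 + 10
  A^6 * (43*d^3 + 2*d^5) = -2*A^16 - 53*A^12 - 149*A^8 - 149*A^4 - 53 - 2*A^-4
  A^4 * (98*d^2 + 22*d^4) = 22*A^12 + 186*A^8 + 328*A^4 + 186 + 22*A^-4
  A^2 * (121*d + 83*d^3 + 6*d^5) = -6*A^12 - 113*A^8 - 430*A^4 - 430 - 113*A^-4 - 6*A^-8
  A^0 * (73 + 140*d^2 + 38*d^4 + d^6) = A^12 + 44*A^8 + 307*A^4 + 601 + 307*A^-4 + 44*A^-8 + A^-12
  A^-2 * (121*d + 79*d^3 + 10*d^5) = -10*A^8 - 129*A^4 - 458 - 458*A^-4 - 129*A^-8 - 10*A^-12
  A^-4 * (95*d^2 + 24*d^4 + d^6) = A^8 + 30*A^4 + 206 + 354*A^-4 + 206*A^-8 + 30*A^-12 + A^-16
  A^-6 * (42*d^3 + 3*d^5) = -3*A^4 - 57 - 156*A^-4 - 156*A^-8 - 57*A^-12 - 3*A^-16
  A^-8 * (10*d^4) = 10 + 40*A^-4 + 60*A^-8 + 40*A^-12 + 10*A^-16
  A^-10 * (d^5) = -1 - 5*A^-4 - 10*A^-8 - 10*A^-12 - 5*A^-16 - A^-20
Summing the groups: <K> = -A^20 + 3*A^16 - 6*A^12 + 9*A^8 - 11*A^4 + 13 - 11*A^-4 + 9*A^-8 - 6*A^-12 + 3*A^-16 - A^-20
Normalise by the writhe: (-A^3)^(-w) = (-A^3)^(0) = 1, so f(A) = 1 * <K> = -A^20 + 3*A^16 - 6*A^12 + 9*A^8 - 11*A^4 + 13 - 11*A^-4 + 9*A^-8 - 6*A^-12 + 3*A^-16 - A^-20.
Substitute A = t^(-1/4), i.e. A^e → t^(-e/4): V(t) = -t^5 + 3*t^4 - 6*t^3 + 9*t^2 - 11*t + 13 - 11*t^-1 + 9*t^-2 - 6*t^-3 + 3*t^-4 - t^-5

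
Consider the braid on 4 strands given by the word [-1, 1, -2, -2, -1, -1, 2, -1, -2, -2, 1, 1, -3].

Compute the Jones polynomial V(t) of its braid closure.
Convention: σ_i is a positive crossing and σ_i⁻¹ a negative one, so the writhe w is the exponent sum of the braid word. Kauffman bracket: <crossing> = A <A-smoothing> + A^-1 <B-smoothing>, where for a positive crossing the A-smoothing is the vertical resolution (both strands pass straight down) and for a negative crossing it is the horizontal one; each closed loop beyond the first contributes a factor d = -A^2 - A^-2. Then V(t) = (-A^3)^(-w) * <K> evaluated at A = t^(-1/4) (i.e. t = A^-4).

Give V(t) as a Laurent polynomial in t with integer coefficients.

-1 + 4*t^-1 - 5*t^-2 + 7*t^-3 - 7*t^-4 + 6*t^-5 - 5*t^-6 + 3*t^-7 - t^-8

Derivation:
The presented braid s1^-1 s1 s2^-1 s2^-1 s1^-1 s1^-1 s2 s1^-1 s2^-1 s2^-1 s1 s1 s3^-1 on 4 strands reduces by inverse Markov moves (closure unchanged at each step):
  Destabilize: the word has the form β·s3^-1 where s3^-1 occurs only as the final letter (β ∈ B_3); drop it and the last strand → 3 strands.
  Deconjugate: the word is γ·β·γ⁻¹ with γ = s1^-1 (prefix) and γ⁻¹ = s1 (suffix); strip both.
Reduced to β = s1 s2^-1 s2^-1 s1^-1 s1^-1 s2 s1^-1 s2^-1 s2^-1 s1 on 3 strands, 10 crossings.
Compute on β:
Braid: s1 s2^-1 s2^-1 s1^-1 s1^-1 s2 s1^-1 s2^-1 s2^-1 s1 on 3 strands, 10 crossings.
Writhe w = (#positive) - (#negative) = 3 - 7 = -4.
State-sum expansion of <K>. There are 2^10 = 1024 states.
For each crossing: s=0 is the vertical smoothing, s=1 horizontal. Crossing k contributes A^(sign_k * (1 - 2*s_k)); loop factor d = -A^2 - A^-2.
Tabulate the states by total A-exponent and number of loops L (A-exp: L × count):
  A^10: L=6 ×1
  A^8: L=5 ×10
  A^6: L=4 ×43, L=6 ×2
  A^4: L=3 ×98, L=5 ×22
  A^2: L=2 ×118, L=4 ×88, L=6 ×4
  A^0: L=1 ×60, L=3 ×162, L=5 ×30
  A^-2: L=2 ×128, L=4 ×79, L=6 ×3
  A^-4: L=1 ×23, L=3 ×84, L=5 ×13
  A^-6: L=2 ×27, L=4 ×18
  A^-8: L=1 ×2, L=3 ×8
  A^-10: L=2 ×1
Each group contributes A^e * Σ count * d^(L-1):
Powers of d = -A^2 - A^-2: d^2 = A^4 + 2 + A^-4; d^3 = -A^6 - 3*A^2 - 3*A^-2 - A^-6; d^4 = A^8 + 4*A^4 + 6 + 4*A^-4 + A^-8; d^5 = -A^10 - 5*A^6 - 10*A^2 - 10*A^-2 - 5*A^-6 - A^-10.
  A^10 * (d^5) = -A^20 - 5*A^16 - 10*A^12 - 10*A^8 - 5*A^4 - 1
  A^8 * (10*d^4) = 10*A^16 + 40*A^12 + 60*A^8 + 40*A^4 + 10
  A^6 * (43*d^3 + 2*d^5) = -2*A^16 - 53*A^12 - 149*A^8 - 149*A^4 - 53 - 2*A^-4
  A^4 * (98*d^2 + 22*d^4) = 22*A^12 + 186*A^8 + 328*A^4 + 186 + 22*A^-4
  A^2 * (118*d + 88*d^3 + 4*d^5) = -4*A^12 - 108*A^8 - 422*A^4 - 422 - 108*A^-4 - 4*A^-8
  A^0 * (60 + 162*d^2 + 30*d^4) = 30*A^8 + 282*A^4 + 564 + 282*A^-4 + 30*A^-8
  A^-2 * (128*d + 79*d^3 + 3*d^5) = -3*A^8 - 94*A^4 - 395 - 395*A^-4 - 94*A^-8 - 3*A^-12
  A^-4 * (23 + 84*d^2 + 13*d^4) = 13*A^4 + 136 + 269*A^-4 + 136*A^-8 + 13*A^-12
  A^-6 * (27*d + 18*d^3) = -18 - 81*A^-4 - 81*A^-8 - 18*A^-12
  A^-8 * (2 + 8*d^2) = 8*A^-4 + 18*A^-8 + 8*A^-12
  A^-10 * (d) = -A^-8 - A^-12
Summing the groups: <K> = -A^20 + 3*A^16 - 5*A^12 + 6*A^8 - 7*A^4 + 7 - 5*A^-4 + 4*A^-8 - A^-12
Normalise by the writhe: (-A^3)^(-w) = (-A^3)^(4) = A^12, so f(A) = A^12 * <K> = -A^32 + 3*A^28 - 5*A^24 + 6*A^20 - 7*A^16 + 7*A^12 - 5*A^8 + 4*A^4 - 1.
Substitute A = t^(-1/4), i.e. A^e → t^(-e/4): V(t) = -1 + 4*t^-1 - 5*t^-2 + 7*t^-3 - 7*t^-4 + 6*t^-5 - 5*t^-6 + 3*t^-7 - t^-8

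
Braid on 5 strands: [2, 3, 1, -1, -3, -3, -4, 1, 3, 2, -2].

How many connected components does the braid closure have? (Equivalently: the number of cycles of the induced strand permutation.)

Track the strand permutation on 5 strands, starting from identity.
  step 1: s2 swaps positions 2,3 -> [1 3 2 4 5]
  step 2: s3 swaps positions 3,4 -> [1 3 4 2 5]
  step 3: s1 swaps positions 1,2 -> [3 1 4 2 5]
  step 4: s1^-1 swaps positions 1,2 -> [1 3 4 2 5]
  step 5: s3^-1 swaps positions 3,4 -> [1 3 2 4 5]
  step 6: s3^-1 swaps positions 3,4 -> [1 3 4 2 5]
  step 7: s4^-1 swaps positions 4,5 -> [1 3 4 5 2]
  step 8: s1 swaps positions 1,2 -> [3 1 4 5 2]
  step 9: s3 swaps positions 3,4 -> [3 1 5 4 2]
  step 10: s2 swaps positions 2,3 -> [3 5 1 4 2]
  step 11: s2^-1 swaps positions 2,3 -> [3 1 5 4 2]
Final permutation (position -> original strand): [3 1 5 4 2]
Closure components = cycle count of this permutation = 2.

Answer: 2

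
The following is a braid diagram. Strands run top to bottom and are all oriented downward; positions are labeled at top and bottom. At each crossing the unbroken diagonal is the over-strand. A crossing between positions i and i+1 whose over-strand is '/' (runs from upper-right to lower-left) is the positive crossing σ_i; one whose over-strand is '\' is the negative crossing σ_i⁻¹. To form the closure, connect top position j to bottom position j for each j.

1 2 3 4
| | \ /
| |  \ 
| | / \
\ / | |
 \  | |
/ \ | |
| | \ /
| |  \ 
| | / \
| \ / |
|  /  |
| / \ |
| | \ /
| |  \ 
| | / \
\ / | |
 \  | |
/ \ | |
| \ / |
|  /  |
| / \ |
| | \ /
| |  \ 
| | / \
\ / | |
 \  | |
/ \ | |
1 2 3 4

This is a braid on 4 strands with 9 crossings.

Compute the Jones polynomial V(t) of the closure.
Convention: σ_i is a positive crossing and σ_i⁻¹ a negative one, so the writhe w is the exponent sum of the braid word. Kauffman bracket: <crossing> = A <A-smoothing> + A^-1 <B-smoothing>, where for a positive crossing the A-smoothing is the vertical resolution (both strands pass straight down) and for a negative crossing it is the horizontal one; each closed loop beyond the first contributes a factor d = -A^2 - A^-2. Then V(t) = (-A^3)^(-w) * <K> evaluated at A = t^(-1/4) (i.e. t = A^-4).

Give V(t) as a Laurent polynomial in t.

Reading the diagram top to bottom ('/'-over between positions i,i+1 = s_i, '\'-over = s_i^-1): braid word = s3^-1 s1^-1 s3^-1 s2 s3^-1 s1^-1 s2 s3^-1 s1^-1.
Braid: s3^-1 s1^-1 s3^-1 s2 s3^-1 s1^-1 s2 s3^-1 s1^-1 on 4 strands, 9 crossings.
Writhe w = (#positive) - (#negative) = 2 - 7 = -5.
Enumerate smoothing states for the bracket polynomial. There are 2^9 = 512 states.
For each crossing: s=0 is the vertical smoothing, s=1 horizontal. Crossing k contributes A^(sign_k * (1 - 2*s_k)); loop factor d = -A^2 - A^-2.
Tabulate the states by total A-exponent and number of loops L (A-exp: L × count):
  A^9: L=7 ×1
  A^7: L=6 ×9
  A^5: L=5 ×36
  A^3: L=4 ×83, L=6 ×1
  A^1: L=3 ×118, L=5 ×8
  A^-1: L=2 ×100, L=4 ×26
  A^-3: L=1 ×41, L=3 ×42, L=5 ×1
  A^-5: L=2 ×31, L=4 ×5
  A^-7: L=3 ×9
  A^-9: L=4 ×1
Each group contributes A^e * Σ count * d^(L-1):
Powers of d = -A^2 - A^-2: d^2 = A^4 + 2 + A^-4; d^3 = -A^6 - 3*A^2 - 3*A^-2 - A^-6; d^4 = A^8 + 4*A^4 + 6 + 4*A^-4 + A^-8; d^5 = -A^10 - 5*A^6 - 10*A^2 - 10*A^-2 - 5*A^-6 - A^-10; d^6 = A^12 + 6*A^8 + 15*A^4 + 20 + 15*A^-4 + 6*A^-8 + A^-12.
  A^9 * (d^6) = A^21 + 6*A^17 + 15*A^13 + 20*A^9 + 15*A^5 + 6*A + A^-3
  A^7 * (9*d^5) = -9*A^17 - 45*A^13 - 90*A^9 - 90*A^5 - 45*A - 9*A^-3
  A^5 * (36*d^4) = 36*A^13 + 144*A^9 + 216*A^5 + 144*A + 36*A^-3
  A^3 * (83*d^3 + d^5) = -A^13 - 88*A^9 - 259*A^5 - 259*A - 88*A^-3 - A^-7
  A^1 * (118*d^2 + 8*d^4) = 8*A^9 + 150*A^5 + 284*A + 150*A^-3 + 8*A^-7
  A^-1 * (100*d + 26*d^3) = -26*A^5 - 178*A - 178*A^-3 - 26*A^-7
  A^-3 * (41 + 42*d^2 + d^4) = A^5 + 46*A + 131*A^-3 + 46*A^-7 + A^-11
  A^-5 * (31*d + 5*d^3) = -5*A - 46*A^-3 - 46*A^-7 - 5*A^-11
  A^-7 * (9*d^2) = 9*A^-3 + 18*A^-7 + 9*A^-11
  A^-9 * (d^3) = -A^-3 - 3*A^-7 - 3*A^-11 - A^-15
Summing the groups: <K> = A^21 - 3*A^17 + 5*A^13 - 6*A^9 + 7*A^5 - 7*A + 5*A^-3 - 4*A^-7 + 2*A^-11 - A^-15
Normalise by the writhe: (-A^3)^(-w) = (-A^3)^(5) = -A^15, so f(A) = -A^15 * <K> = -A^36 + 3*A^32 - 5*A^28 + 6*A^24 - 7*A^20 + 7*A^16 - 5*A^12 + 4*A^8 - 2*A^4 + 1.
Substitute A = t^(-1/4), i.e. A^e → t^(-e/4): V(t) = 1 - 2*t^-1 + 4*t^-2 - 5*t^-3 + 7*t^-4 - 7*t^-5 + 6*t^-6 - 5*t^-7 + 3*t^-8 - t^-9

Answer: 1 - 2*t^-1 + 4*t^-2 - 5*t^-3 + 7*t^-4 - 7*t^-5 + 6*t^-6 - 5*t^-7 + 3*t^-8 - t^-9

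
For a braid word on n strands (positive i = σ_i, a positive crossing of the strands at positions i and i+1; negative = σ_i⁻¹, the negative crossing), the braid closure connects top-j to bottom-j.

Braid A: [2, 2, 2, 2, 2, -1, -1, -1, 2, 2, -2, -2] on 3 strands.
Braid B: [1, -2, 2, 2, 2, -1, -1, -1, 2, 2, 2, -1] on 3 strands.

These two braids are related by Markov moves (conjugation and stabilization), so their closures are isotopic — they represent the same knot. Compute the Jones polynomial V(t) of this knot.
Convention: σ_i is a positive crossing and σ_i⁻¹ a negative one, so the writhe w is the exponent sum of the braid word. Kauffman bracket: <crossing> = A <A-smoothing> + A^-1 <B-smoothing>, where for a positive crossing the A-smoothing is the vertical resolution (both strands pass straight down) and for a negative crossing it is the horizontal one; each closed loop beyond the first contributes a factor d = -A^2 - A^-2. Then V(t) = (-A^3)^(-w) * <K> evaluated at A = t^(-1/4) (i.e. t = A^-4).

Markov-equivalent braids have isotopic closures, hence identical knot invariants. Strip the Markov moves from each word to reach a common short braid β, then compute V(t) once on β.
Braid A: s2 s2 s2 s2 s2 s1^-1 s1^-1 s1^-1 s2 s2 s2^-1 s2^-1 on 3 strands reduces by inverse Markov moves (closure unchanged at each step):
  Deconjugate: the word is γ·β·γ⁻¹ with γ = s2 s2 (prefix) and γ⁻¹ = s2^-1 s2^-1 (suffix); strip both.
Reduced to β = s2 s2 s2 s1^-1 s1^-1 s1^-1 s2 s2 on 3 strands, 8 crossings.
Braid B: s1 s2^-1 s2 s2 s2 s1^-1 s1^-1 s1^-1 s2 s2 s2 s1^-1 on 3 strands reduces by inverse Markov moves (closure unchanged at each step):
  Deconjugate: the word is γ·β·γ⁻¹ with γ = s1 s2^-1 (prefix) and γ⁻¹ = s2 s1^-1 (suffix); strip both.
Reduced to β = s2 s2 s2 s1^-1 s1^-1 s1^-1 s2 s2 on 3 strands, 8 crossings.
Both give the same β = s2 s2 s2 s1^-1 s1^-1 s1^-1 s2 s2 on 3 strands, so one state sum suffices:
Braid: s2 s2 s2 s1^-1 s1^-1 s1^-1 s2 s2 on 3 strands, 8 crossings.
Writhe w = (#positive) - (#negative) = 5 - 3 = 2.
Enumerate smoothing states for the bracket polynomial. There are 2^8 = 256 states.
For each crossing: s=0 is the vertical smoothing, s=1 horizontal. Crossing k contributes A^(sign_k * (1 - 2*s_k)); loop factor d = -A^2 - A^-2.
Tabulate the states by total A-exponent and number of loops L (A-exp: L × count):
  A^8: L=4 ×1
  A^6: L=3 ×8
  A^4: L=2 ×18, L=4 ×10
  A^2: L=1 ×15, L=3 ×31, L=5 ×10
  A^0: L=2 ×35, L=4 ×30, L=6 ×5
  A^-2: L=3 ×40, L=5 ×15, L=7 ×1
  A^-4: L=4 ×25, L=6 ×3
  A^-6: L=5 ×8
  A^-8: L=6 ×1
Each group contributes A^e * Σ count * d^(L-1):
Powers of d = -A^2 - A^-2: d^2 = A^4 + 2 + A^-4; d^3 = -A^6 - 3*A^2 - 3*A^-2 - A^-6; d^4 = A^8 + 4*A^4 + 6 + 4*A^-4 + A^-8; d^5 = -A^10 - 5*A^6 - 10*A^2 - 10*A^-2 - 5*A^-6 - A^-10; d^6 = A^12 + 6*A^8 + 15*A^4 + 20 + 15*A^-4 + 6*A^-8 + A^-12.
  A^8 * (d^3) = -A^14 - 3*A^10 - 3*A^6 - A^2
  A^6 * (8*d^2) = 8*A^10 + 16*A^6 + 8*A^2
  A^4 * (18*d + 10*d^3) = -10*A^10 - 48*A^6 - 48*A^2 - 10*A^-2
  A^2 * (15 + 31*d^2 + 10*d^4) = 10*A^10 + 71*A^6 + 137*A^2 + 71*A^-2 + 10*A^-6
  A^0 * (35*d + 30*d^3 + 5*d^5) = -5*A^10 - 55*A^6 - 175*A^2 - 175*A^-2 - 55*A^-6 - 5*A^-10
  A^-2 * (40*d^2 + 15*d^4 + d^6) = A^10 + 21*A^6 + 115*A^2 + 190*A^-2 + 115*A^-6 + 21*A^-10 + A^-14
  A^-4 * (25*d^3 + 3*d^5) = -3*A^6 - 40*A^2 - 105*A^-2 - 105*A^-6 - 40*A^-10 - 3*A^-14
  A^-6 * (8*d^4) = 8*A^2 + 32*A^-2 + 48*A^-6 + 32*A^-10 + 8*A^-14
  A^-8 * (d^5) = -A^2 - 5*A^-2 - 10*A^-6 - 10*A^-10 - 5*A^-14 - A^-18
Summing the groups: <K> = -A^14 + A^10 - A^6 + 3*A^2 - 2*A^-2 + 3*A^-6 - 2*A^-10 + A^-14 - A^-18
Normalise by the writhe: (-A^3)^(-w) = (-A^3)^(-2) = A^-6, so f(A) = A^-6 * <K> = -A^8 + A^4 - 1 + 3*A^-4 - 2*A^-8 + 3*A^-12 - 2*A^-16 + A^-20 - A^-24.
Substitute A = t^(-1/4), i.e. A^e → t^(-e/4): V(t) = -t^6 + t^5 - 2*t^4 + 3*t^3 - 2*t^2 + 3*t - 1 + t^-1 - t^-2

Answer: -t^6 + t^5 - 2*t^4 + 3*t^3 - 2*t^2 + 3*t - 1 + t^-1 - t^-2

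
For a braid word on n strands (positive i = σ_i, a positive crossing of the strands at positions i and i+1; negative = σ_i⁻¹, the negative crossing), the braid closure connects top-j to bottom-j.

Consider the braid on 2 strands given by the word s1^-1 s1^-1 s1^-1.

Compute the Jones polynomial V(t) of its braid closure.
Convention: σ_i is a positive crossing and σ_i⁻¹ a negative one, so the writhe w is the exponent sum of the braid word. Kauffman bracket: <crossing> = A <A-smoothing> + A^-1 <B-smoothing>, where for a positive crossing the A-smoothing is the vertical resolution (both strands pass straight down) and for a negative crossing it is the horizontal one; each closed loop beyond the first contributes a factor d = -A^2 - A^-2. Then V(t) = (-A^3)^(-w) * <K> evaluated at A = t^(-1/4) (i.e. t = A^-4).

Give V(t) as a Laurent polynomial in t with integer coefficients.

t^-1 + t^-3 - t^-4

Derivation:
Braid: s1^-1 s1^-1 s1^-1 on 2 strands, 3 crossings.
Writhe w = (#positive) - (#negative) = 0 - 3 = -3.
Enumerate smoothing states for the bracket polynomial. There are 2^3 = 8 states.
For each crossing: s=0 is the vertical smoothing, s=1 horizontal. Crossing k contributes A^(sign_k * (1 - 2*s_k)); loop factor d = -A^2 - A^-2.
  state 000: A-exp=-3, loops=2, term = A^-3 * d^1
  state 001: A-exp=-1, loops=1, term = A^-1 * d^0
  state 010: A-exp=-1, loops=1, term = A^-1 * d^0
  state 011: A-exp=+1, loops=2, term = A^1 * d^1
  state 100: A-exp=-1, loops=1, term = A^-1 * d^0
  state 101: A-exp=+1, loops=2, term = A^1 * d^1
  state 110: A-exp=+1, loops=2, term = A^1 * d^1
  state 111: A-exp=+3, loops=3, term = A^3 * d^2
Collect the terms by A-exponent (count of states per loop number):
Powers of d = -A^2 - A^-2: d^2 = A^4 + 2 + A^-4.
  A^3 * (d^2) = A^7 + 2*A^3 + A^-1
  A^1 * (3*d) = -3*A^3 - 3*A^-1
  A^-1 * (3) = 3*A^-1
  A^-3 * (d) = -A^-1 - A^-5
Summing the groups: <K> = A^7 - A^3 - A^-5
Normalise by the writhe: (-A^3)^(-w) = (-A^3)^(3) = -A^9, so f(A) = -A^9 * <K> = -A^16 + A^12 + A^4.
Substitute A = t^(-1/4), i.e. A^e → t^(-e/4): V(t) = t^-1 + t^-3 - t^-4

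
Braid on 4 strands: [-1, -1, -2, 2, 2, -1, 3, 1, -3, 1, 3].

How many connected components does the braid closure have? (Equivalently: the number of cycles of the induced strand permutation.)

Track the strand permutation on 4 strands, starting from identity.
  step 1: s1^-1 swaps positions 1,2 -> [2 1 3 4]
  step 2: s1^-1 swaps positions 1,2 -> [1 2 3 4]
  step 3: s2^-1 swaps positions 2,3 -> [1 3 2 4]
  step 4: s2 swaps positions 2,3 -> [1 2 3 4]
  step 5: s2 swaps positions 2,3 -> [1 3 2 4]
  step 6: s1^-1 swaps positions 1,2 -> [3 1 2 4]
  step 7: s3 swaps positions 3,4 -> [3 1 4 2]
  step 8: s1 swaps positions 1,2 -> [1 3 4 2]
  step 9: s3^-1 swaps positions 3,4 -> [1 3 2 4]
  step 10: s1 swaps positions 1,2 -> [3 1 2 4]
  step 11: s3 swaps positions 3,4 -> [3 1 4 2]
Final permutation (position -> original strand): [3 1 4 2]
Closure components = cycle count of this permutation = 1.

Answer: 1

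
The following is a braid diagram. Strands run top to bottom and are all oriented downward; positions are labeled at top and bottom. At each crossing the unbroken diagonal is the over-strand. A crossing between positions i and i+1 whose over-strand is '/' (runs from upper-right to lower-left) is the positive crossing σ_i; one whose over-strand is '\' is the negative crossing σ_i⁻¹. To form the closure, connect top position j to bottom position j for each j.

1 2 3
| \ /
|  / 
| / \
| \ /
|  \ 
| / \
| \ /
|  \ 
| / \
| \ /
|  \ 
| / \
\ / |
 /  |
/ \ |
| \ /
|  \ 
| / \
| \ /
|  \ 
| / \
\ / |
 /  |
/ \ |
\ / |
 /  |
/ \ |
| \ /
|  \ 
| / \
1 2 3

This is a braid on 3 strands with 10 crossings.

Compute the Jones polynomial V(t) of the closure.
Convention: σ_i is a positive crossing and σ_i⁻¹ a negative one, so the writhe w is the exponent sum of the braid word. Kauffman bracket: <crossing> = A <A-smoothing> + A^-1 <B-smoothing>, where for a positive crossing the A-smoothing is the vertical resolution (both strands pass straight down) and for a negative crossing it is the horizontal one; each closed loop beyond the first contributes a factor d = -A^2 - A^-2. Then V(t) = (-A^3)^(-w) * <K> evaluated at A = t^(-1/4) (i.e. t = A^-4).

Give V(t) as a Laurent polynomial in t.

-t^2 + 2*t - 3 + 5*t^-1 - 4*t^-2 + 5*t^-3 - 4*t^-4 + 2*t^-5 - t^-6

Derivation:
Reading the diagram top to bottom ('/'-over between positions i,i+1 = s_i, '\'-over = s_i^-1): braid word = s2 s2^-1 s2^-1 s2^-1 s1 s2^-1 s2^-1 s1 s1 s2^-1.
The presented braid s2 s2^-1 s2^-1 s2^-1 s1 s2^-1 s2^-1 s1 s1 s2^-1 on 3 strands reduces by inverse Markov moves (closure unchanged at each step):
  Deconjugate: the word is γ·β·γ⁻¹ with γ = s2 (prefix) and γ⁻¹ = s2^-1 (suffix); strip both.
Reduced to β = s2^-1 s2^-1 s2^-1 s1 s2^-1 s2^-1 s1 s1 on 3 strands, 8 crossings.
Compute on β:
Braid: s2^-1 s2^-1 s2^-1 s1 s2^-1 s2^-1 s1 s1 on 3 strands, 8 crossings.
Writhe w = (#positive) - (#negative) = 3 - 5 = -2.
Enumerate smoothing states for the bracket polynomial. There are 2^8 = 256 states.
Each crossing splits two ways (0=vertical, 1=horizontal). The state's weight is A^(#A-smoothings - #B-smoothings) * d^(loops - 1).
Tabulate the states by total A-exponent and number of loops L (A-exp: L × count):
  A^8: L=6 ×1
  A^6: L=5 ×8
  A^4: L=4 ×27, L=6 ×1
  A^2: L=3 ×50, L=5 ×6
  A^0: L=2 ×53, L=4 ×17
  A^-2: L=1 ×27, L=3 ×28, L=5 ×1
  A^-4: L=2 ×24, L=4 ×4
  A^-6: L=3 ×8
  A^-8: L=4 ×1
Each group contributes A^e * Σ count * d^(L-1):
Powers of d = -A^2 - A^-2: d^2 = A^4 + 2 + A^-4; d^3 = -A^6 - 3*A^2 - 3*A^-2 - A^-6; d^4 = A^8 + 4*A^4 + 6 + 4*A^-4 + A^-8; d^5 = -A^10 - 5*A^6 - 10*A^2 - 10*A^-2 - 5*A^-6 - A^-10.
  A^8 * (d^5) = -A^18 - 5*A^14 - 10*A^10 - 10*A^6 - 5*A^2 - A^-2
  A^6 * (8*d^4) = 8*A^14 + 32*A^10 + 48*A^6 + 32*A^2 + 8*A^-2
  A^4 * (27*d^3 + d^5) = -A^14 - 32*A^10 - 91*A^6 - 91*A^2 - 32*A^-2 - A^-6
  A^2 * (50*d^2 + 6*d^4) = 6*A^10 + 74*A^6 + 136*A^2 + 74*A^-2 + 6*A^-6
  A^0 * (53*d + 17*d^3) = -17*A^6 - 104*A^2 - 104*A^-2 - 17*A^-6
  A^-2 * (27 + 28*d^2 + d^4) = A^6 + 32*A^2 + 89*A^-2 + 32*A^-6 + A^-10
  A^-4 * (24*d + 4*d^3) = -4*A^2 - 36*A^-2 - 36*A^-6 - 4*A^-10
  A^-6 * (8*d^2) = 8*A^-2 + 16*A^-6 + 8*A^-10
  A^-8 * (d^3) = -A^-2 - 3*A^-6 - 3*A^-10 - A^-14
Summing the groups: <K> = -A^18 + 2*A^14 - 4*A^10 + 5*A^6 - 4*A^2 + 5*A^-2 - 3*A^-6 + 2*A^-10 - A^-14
Normalise by the writhe: (-A^3)^(-w) = (-A^3)^(2) = A^6, so f(A) = A^6 * <K> = -A^24 + 2*A^20 - 4*A^16 + 5*A^12 - 4*A^8 + 5*A^4 - 3 + 2*A^-4 - A^-8.
Substitute A = t^(-1/4), i.e. A^e → t^(-e/4): V(t) = -t^2 + 2*t - 3 + 5*t^-1 - 4*t^-2 + 5*t^-3 - 4*t^-4 + 2*t^-5 - t^-6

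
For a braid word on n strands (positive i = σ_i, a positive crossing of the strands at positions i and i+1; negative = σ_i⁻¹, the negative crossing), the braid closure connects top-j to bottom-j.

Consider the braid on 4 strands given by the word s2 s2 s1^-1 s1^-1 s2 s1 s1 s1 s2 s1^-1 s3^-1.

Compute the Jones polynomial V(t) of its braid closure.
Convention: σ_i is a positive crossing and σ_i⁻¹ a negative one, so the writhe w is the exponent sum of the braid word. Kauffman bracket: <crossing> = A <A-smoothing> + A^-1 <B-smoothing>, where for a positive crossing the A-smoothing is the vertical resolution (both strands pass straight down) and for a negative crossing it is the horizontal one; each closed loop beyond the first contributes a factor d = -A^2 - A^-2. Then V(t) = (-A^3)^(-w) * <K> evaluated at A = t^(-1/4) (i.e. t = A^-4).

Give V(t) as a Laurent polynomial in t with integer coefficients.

The presented braid s2 s2 s1^-1 s1^-1 s2 s1 s1 s1 s2 s1^-1 s3^-1 on 4 strands reduces by inverse Markov moves (closure unchanged at each step):
  Destabilize: the word has the form β·s3^-1 where s3^-1 occurs only as the final letter (β ∈ B_3); drop it and the last strand → 3 strands.
Reduced to β = s2 s2 s1^-1 s1^-1 s2 s1 s1 s1 s2 s1^-1 on 3 strands, 10 crossings.
Compute on β:
Braid: s2 s2 s1^-1 s1^-1 s2 s1 s1 s1 s2 s1^-1 on 3 strands, 10 crossings.
Writhe w = (#positive) - (#negative) = 7 - 3 = 4.
Computing the Kauffman bracket via state sum. There are 2^10 = 1024 states.
Each crossing splits two ways (0=vertical, 1=horizontal). The state's weight is A^(#A-smoothings - #B-smoothings) * d^(loops - 1).
Tabulate the states by total A-exponent and number of loops L (A-exp: L × count):
  A^10: L=4 ×1
  A^8: L=3 ×7, L=5 ×3
  A^6: L=2 ×19, L=4 ×23, L=6 ×3
  A^4: L=1 ×20, L=3 ×75, L=5 ×24, L=7 ×1
  A^2: L=2 ×114, L=4 ×86, L=6 ×10
  A^0: L=1 ×51, L=3 ×155, L=5 ×45, L=7 ×1
  A^-2: L=2 ×102, L=4 ×98, L=6 ×10
  A^-4: L=3 ×89, L=5 ×30, L=7 ×1
  A^-6: L=4 ×41, L=6 ×4
  A^-8: L=5 ×10
  A^-10: L=6 ×1
Each group contributes A^e * Σ count * d^(L-1):
Powers of d = -A^2 - A^-2: d^2 = A^4 + 2 + A^-4; d^3 = -A^6 - 3*A^2 - 3*A^-2 - A^-6; d^4 = A^8 + 4*A^4 + 6 + 4*A^-4 + A^-8; d^5 = -A^10 - 5*A^6 - 10*A^2 - 10*A^-2 - 5*A^-6 - A^-10; d^6 = A^12 + 6*A^8 + 15*A^4 + 20 + 15*A^-4 + 6*A^-8 + A^-12.
  A^10 * (d^3) = -A^16 - 3*A^12 - 3*A^8 - A^4
  A^8 * (7*d^2 + 3*d^4) = 3*A^16 + 19*A^12 + 32*A^8 + 19*A^4 + 3
  A^6 * (19*d + 23*d^3 + 3*d^5) = -3*A^16 - 38*A^12 - 118*A^8 - 118*A^4 - 38 - 3*A^-4
  A^4 * (20 + 75*d^2 + 24*d^4 + d^6) = A^16 + 30*A^12 + 186*A^8 + 334*A^4 + 186 + 30*A^-4 + A^-8
  A^2 * (114*d + 86*d^3 + 10*d^5) = -10*A^12 - 136*A^8 - 472*A^4 - 472 - 136*A^-4 - 10*A^-8
  A^0 * (51 + 155*d^2 + 45*d^4 + d^6) = A^12 + 51*A^8 + 350*A^4 + 651 + 350*A^-4 + 51*A^-8 + A^-12
  A^-2 * (102*d + 98*d^3 + 10*d^5) = -10*A^8 - 148*A^4 - 496 - 496*A^-4 - 148*A^-8 - 10*A^-12
  A^-4 * (89*d^2 + 30*d^4 + d^6) = A^8 + 36*A^4 + 224 + 378*A^-4 + 224*A^-8 + 36*A^-12 + A^-16
  A^-6 * (41*d^3 + 4*d^5) = -4*A^4 - 61 - 163*A^-4 - 163*A^-8 - 61*A^-12 - 4*A^-16
  A^-8 * (10*d^4) = 10 + 40*A^-4 + 60*A^-8 + 40*A^-12 + 10*A^-16
  A^-10 * (d^5) = -1 - 5*A^-4 - 10*A^-8 - 10*A^-12 - 5*A^-16 - A^-20
Summing the groups: <K> = -A^12 + 3*A^8 - 4*A^4 + 6 - 5*A^-4 + 5*A^-8 - 4*A^-12 + 2*A^-16 - A^-20
Normalise by the writhe: (-A^3)^(-w) = (-A^3)^(-4) = A^-12, so f(A) = A^-12 * <K> = -1 + 3*A^-4 - 4*A^-8 + 6*A^-12 - 5*A^-16 + 5*A^-20 - 4*A^-24 + 2*A^-28 - A^-32.
Substitute A = t^(-1/4), i.e. A^e → t^(-e/4): V(t) = -t^8 + 2*t^7 - 4*t^6 + 5*t^5 - 5*t^4 + 6*t^3 - 4*t^2 + 3*t - 1

Answer: -t^8 + 2*t^7 - 4*t^6 + 5*t^5 - 5*t^4 + 6*t^3 - 4*t^2 + 3*t - 1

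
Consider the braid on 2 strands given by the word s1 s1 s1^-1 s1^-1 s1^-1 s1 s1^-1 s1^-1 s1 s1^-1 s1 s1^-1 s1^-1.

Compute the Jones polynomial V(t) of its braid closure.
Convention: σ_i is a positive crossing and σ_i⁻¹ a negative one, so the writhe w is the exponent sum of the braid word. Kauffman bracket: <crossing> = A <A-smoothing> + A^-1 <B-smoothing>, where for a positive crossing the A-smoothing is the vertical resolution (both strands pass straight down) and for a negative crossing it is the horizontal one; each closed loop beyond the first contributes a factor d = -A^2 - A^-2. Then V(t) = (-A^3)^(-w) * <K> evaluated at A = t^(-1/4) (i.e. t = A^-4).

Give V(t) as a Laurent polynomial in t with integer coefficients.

t^-1 + t^-3 - t^-4

Derivation:
The presented braid s1 s1 s1^-1 s1^-1 s1^-1 s1 s1^-1 s1^-1 s1 s1^-1 s1 s1^-1 s1^-1 on 2 strands reduces by inverse Markov moves (closure unchanged at each step):
  Deconjugate: the word is γ·β·γ⁻¹ with γ = s1 s1 (prefix) and γ⁻¹ = s1^-1 s1^-1 (suffix); strip both.
  Deconjugate: the word is γ·β·γ⁻¹ with γ = s1^-1 (prefix) and γ⁻¹ = s1 (suffix); strip both.
Reduced to β = s1^-1 s1^-1 s1 s1^-1 s1^-1 s1 s1^-1 on 2 strands, 7 crossings.
Compute on β:
First cancel adjacent σ_i σ_i⁻¹ pairs (Reidemeister II — same braid, same closure): s1^-1 s1^-1 s1 s1^-1 s1^-1 s1 s1^-1 → s1^-1 s1^-1 s1^-1.
Braid: s1^-1 s1^-1 s1^-1 on 2 strands, 3 crossings.
Writhe w = (#positive) - (#negative) = 0 - 3 = -3.
Computing the Kauffman bracket via state sum. There are 2^3 = 8 states.
Smooth each crossing (0=||, 1=⌣⌢); contribution A^(Σ sign_k(1-2s_k)) * d^(L-1).
  state 000: A-exp=-3, loops=2, term = A^-3 * d^1
  state 001: A-exp=-1, loops=1, term = A^-1 * d^0
  state 010: A-exp=-1, loops=1, term = A^-1 * d^0
  state 011: A-exp=+1, loops=2, term = A^1 * d^1
  state 100: A-exp=-1, loops=1, term = A^-1 * d^0
  state 101: A-exp=+1, loops=2, term = A^1 * d^1
  state 110: A-exp=+1, loops=2, term = A^1 * d^1
  state 111: A-exp=+3, loops=3, term = A^3 * d^2
Collect the terms by A-exponent (count of states per loop number):
Powers of d = -A^2 - A^-2: d^2 = A^4 + 2 + A^-4.
  A^3 * (d^2) = A^7 + 2*A^3 + A^-1
  A^1 * (3*d) = -3*A^3 - 3*A^-1
  A^-1 * (3) = 3*A^-1
  A^-3 * (d) = -A^-1 - A^-5
Summing the groups: <K> = A^7 - A^3 - A^-5
Normalise by the writhe: (-A^3)^(-w) = (-A^3)^(3) = -A^9, so f(A) = -A^9 * <K> = -A^16 + A^12 + A^4.
Substitute A = t^(-1/4), i.e. A^e → t^(-e/4): V(t) = t^-1 + t^-3 - t^-4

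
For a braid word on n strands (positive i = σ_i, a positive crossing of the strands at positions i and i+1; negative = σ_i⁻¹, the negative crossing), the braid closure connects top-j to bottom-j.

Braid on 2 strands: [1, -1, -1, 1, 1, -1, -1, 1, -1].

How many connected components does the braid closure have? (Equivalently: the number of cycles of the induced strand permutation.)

Track the strand permutation on 2 strands, starting from identity.
  step 1: s1 swaps positions 1,2 -> [2 1]
  step 2: s1^-1 swaps positions 1,2 -> [1 2]
  step 3: s1^-1 swaps positions 1,2 -> [2 1]
  step 4: s1 swaps positions 1,2 -> [1 2]
  step 5: s1 swaps positions 1,2 -> [2 1]
  step 6: s1^-1 swaps positions 1,2 -> [1 2]
  step 7: s1^-1 swaps positions 1,2 -> [2 1]
  step 8: s1 swaps positions 1,2 -> [1 2]
  step 9: s1^-1 swaps positions 1,2 -> [2 1]
Final permutation (position -> original strand): [2 1]
Closure components = cycle count of this permutation = 1.

Answer: 1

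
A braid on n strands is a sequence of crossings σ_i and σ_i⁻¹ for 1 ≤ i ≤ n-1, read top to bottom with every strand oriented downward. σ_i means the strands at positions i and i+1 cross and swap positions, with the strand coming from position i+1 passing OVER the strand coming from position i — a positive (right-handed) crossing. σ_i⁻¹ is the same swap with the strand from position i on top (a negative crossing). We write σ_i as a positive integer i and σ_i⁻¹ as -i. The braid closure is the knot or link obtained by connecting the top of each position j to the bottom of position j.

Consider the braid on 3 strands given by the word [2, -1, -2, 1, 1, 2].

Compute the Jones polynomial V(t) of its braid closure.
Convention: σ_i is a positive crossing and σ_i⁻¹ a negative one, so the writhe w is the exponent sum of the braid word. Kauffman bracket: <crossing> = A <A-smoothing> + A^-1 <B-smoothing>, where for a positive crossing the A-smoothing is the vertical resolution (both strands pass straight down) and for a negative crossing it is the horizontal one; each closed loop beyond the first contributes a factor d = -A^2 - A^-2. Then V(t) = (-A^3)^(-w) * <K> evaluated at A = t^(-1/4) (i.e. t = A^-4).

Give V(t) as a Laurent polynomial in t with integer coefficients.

Braid: s2 s1^-1 s2^-1 s1 s1 s2 on 3 strands, 6 crossings.
Writhe w = (#positive) - (#negative) = 4 - 2 = 2.
State-sum expansion of <K>. There are 2^6 = 64 states.
For each crossing: s=0 is the vertical smoothing, s=1 horizontal. Crossing k contributes A^(sign_k * (1 - 2*s_k)); loop factor d = -A^2 - A^-2.
Tabulate the states by total A-exponent and number of loops L (A-exp: L × count):
  A^6: L=1 ×1
  A^4: L=2 ×6
  A^2: L=1 ×8, L=3 ×7
  A^0: L=2 ×18, L=4 ×2
  A^-2: L=1 ×4, L=3 ×11
  A^-4: L=2 ×4, L=4 ×2
  A^-6: L=3 ×1
Each group contributes A^e * Σ count * d^(L-1):
Powers of d = -A^2 - A^-2: d^2 = A^4 + 2 + A^-4; d^3 = -A^6 - 3*A^2 - 3*A^-2 - A^-6.
  A^6 * (1) = A^6
  A^4 * (6*d) = -6*A^6 - 6*A^2
  A^2 * (8 + 7*d^2) = 7*A^6 + 22*A^2 + 7*A^-2
  A^0 * (18*d + 2*d^3) = -2*A^6 - 24*A^2 - 24*A^-2 - 2*A^-6
  A^-2 * (4 + 11*d^2) = 11*A^2 + 26*A^-2 + 11*A^-6
  A^-4 * (4*d + 2*d^3) = -2*A^2 - 10*A^-2 - 10*A^-6 - 2*A^-10
  A^-6 * (d^2) = A^-2 + 2*A^-6 + A^-10
Summing the groups: <K> = A^2 + A^-6 - A^-10
Normalise by the writhe: (-A^3)^(-w) = (-A^3)^(-2) = A^-6, so f(A) = A^-6 * <K> = A^-4 + A^-12 - A^-16.
Substitute A = t^(-1/4), i.e. A^e → t^(-e/4): V(t) = -t^4 + t^3 + t

Answer: -t^4 + t^3 + t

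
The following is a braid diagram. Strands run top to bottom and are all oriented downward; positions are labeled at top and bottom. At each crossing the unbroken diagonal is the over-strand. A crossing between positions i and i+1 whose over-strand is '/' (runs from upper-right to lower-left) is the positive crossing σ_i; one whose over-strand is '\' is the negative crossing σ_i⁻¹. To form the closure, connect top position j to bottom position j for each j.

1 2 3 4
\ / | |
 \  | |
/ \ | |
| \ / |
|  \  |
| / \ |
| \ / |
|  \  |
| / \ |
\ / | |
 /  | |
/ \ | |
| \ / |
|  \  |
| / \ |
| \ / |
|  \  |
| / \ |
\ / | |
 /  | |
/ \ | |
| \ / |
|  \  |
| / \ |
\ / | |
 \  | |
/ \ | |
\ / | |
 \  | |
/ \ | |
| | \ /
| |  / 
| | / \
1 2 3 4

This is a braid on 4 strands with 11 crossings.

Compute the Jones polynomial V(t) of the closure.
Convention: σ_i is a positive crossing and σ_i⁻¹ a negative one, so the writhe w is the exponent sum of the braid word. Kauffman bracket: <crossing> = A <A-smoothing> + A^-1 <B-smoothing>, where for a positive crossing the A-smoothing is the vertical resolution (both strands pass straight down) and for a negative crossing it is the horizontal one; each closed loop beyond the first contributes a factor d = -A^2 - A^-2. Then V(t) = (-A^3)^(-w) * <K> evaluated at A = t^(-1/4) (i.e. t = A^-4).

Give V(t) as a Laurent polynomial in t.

2*t^-2 - 3*t^-3 + 6*t^-4 - 7*t^-5 + 7*t^-6 - 7*t^-7 + 5*t^-8 - 3*t^-9 + t^-10

Derivation:
Reading the diagram top to bottom ('/'-over between positions i,i+1 = s_i, '\'-over = s_i^-1): braid word = s1^-1 s2^-1 s2^-1 s1 s2^-1 s2^-1 s1 s2^-1 s1^-1 s1^-1 s3.
The presented braid s1^-1 s2^-1 s2^-1 s1 s2^-1 s2^-1 s1 s2^-1 s1^-1 s1^-1 s3 on 4 strands reduces by inverse Markov moves (closure unchanged at each step):
  Destabilize: the word has the form β·s3 where s3 occurs only as the final letter (β ∈ B_3); drop it and the last strand → 3 strands.
Reduced to β = s1^-1 s2^-1 s2^-1 s1 s2^-1 s2^-1 s1 s2^-1 s1^-1 s1^-1 on 3 strands, 10 crossings.
Compute on β:
Braid: s1^-1 s2^-1 s2^-1 s1 s2^-1 s2^-1 s1 s2^-1 s1^-1 s1^-1 on 3 strands, 10 crossings.
Writhe w = (#positive) - (#negative) = 2 - 8 = -6.
Computing the Kauffman bracket via state sum. There are 2^10 = 1024 states.
Smooth each crossing (0=||, 1=⌣⌢); contribution A^(Σ sign_k(1-2s_k)) * d^(L-1).
Tabulate the states by total A-exponent and number of loops L (A-exp: L × count):
  A^10: L=7 ×1
  A^8: L=6 ×10
  A^6: L=5 ×44, L=7 ×1
  A^4: L=4 ×110, L=6 ×10
  A^2: L=3 ×166, L=5 ×44
  A^0: L=2 ×144, L=4 ×106, L=6 ×2
  A^-2: L=1 ×57, L=3 ×140, L=5 ×13
  A^-4: L=2 ×91, L=4 ×28, L=6 ×1
  A^-6: L=1 ×16, L=3 ×26, L=5 ×3
  A^-8: L=2 ×7, L=4 ×3
  A^-10: L=3 ×1
Each group contributes A^e * Σ count * d^(L-1):
Powers of d = -A^2 - A^-2: d^2 = A^4 + 2 + A^-4; d^3 = -A^6 - 3*A^2 - 3*A^-2 - A^-6; d^4 = A^8 + 4*A^4 + 6 + 4*A^-4 + A^-8; d^5 = -A^10 - 5*A^6 - 10*A^2 - 10*A^-2 - 5*A^-6 - A^-10; d^6 = A^12 + 6*A^8 + 15*A^4 + 20 + 15*A^-4 + 6*A^-8 + A^-12.
  A^10 * (d^6) = A^22 + 6*A^18 + 15*A^14 + 20*A^10 + 15*A^6 + 6*A^2 + A^-2
  A^8 * (10*d^5) = -10*A^18 - 50*A^14 - 100*A^10 - 100*A^6 - 50*A^2 - 10*A^-2
  A^6 * (44*d^4 + d^6) = A^18 + 50*A^14 + 191*A^10 + 284*A^6 + 191*A^2 + 50*A^-2 + A^-6
  A^4 * (110*d^3 + 10*d^5) = -10*A^14 - 160*A^10 - 430*A^6 - 430*A^2 - 160*A^-2 - 10*A^-6
  A^2 * (166*d^2 + 44*d^4) = 44*A^10 + 342*A^6 + 596*A^2 + 342*A^-2 + 44*A^-6
  A^0 * (144*d + 106*d^3 + 2*d^5) = -2*A^10 - 116*A^6 - 482*A^2 - 482*A^-2 - 116*A^-6 - 2*A^-10
  A^-2 * (57 + 140*d^2 + 13*d^4) = 13*A^6 + 192*A^2 + 415*A^-2 + 192*A^-6 + 13*A^-10
  A^-4 * (91*d + 28*d^3 + d^5) = -A^6 - 33*A^2 - 185*A^-2 - 185*A^-6 - 33*A^-10 - A^-14
  A^-6 * (16 + 26*d^2 + 3*d^4) = 3*A^2 + 38*A^-2 + 86*A^-6 + 38*A^-10 + 3*A^-14
  A^-8 * (7*d + 3*d^3) = -3*A^-2 - 16*A^-6 - 16*A^-10 - 3*A^-14
  A^-10 * (d^2) = A^-6 + 2*A^-10 + A^-14
Summing the groups: <K> = A^22 - 3*A^18 + 5*A^14 - 7*A^10 + 7*A^6 - 7*A^2 + 6*A^-2 - 3*A^-6 + 2*A^-10
Normalise by the writhe: (-A^3)^(-w) = (-A^3)^(6) = A^18, so f(A) = A^18 * <K> = A^40 - 3*A^36 + 5*A^32 - 7*A^28 + 7*A^24 - 7*A^20 + 6*A^16 - 3*A^12 + 2*A^8.
Substitute A = t^(-1/4), i.e. A^e → t^(-e/4): V(t) = 2*t^-2 - 3*t^-3 + 6*t^-4 - 7*t^-5 + 7*t^-6 - 7*t^-7 + 5*t^-8 - 3*t^-9 + t^-10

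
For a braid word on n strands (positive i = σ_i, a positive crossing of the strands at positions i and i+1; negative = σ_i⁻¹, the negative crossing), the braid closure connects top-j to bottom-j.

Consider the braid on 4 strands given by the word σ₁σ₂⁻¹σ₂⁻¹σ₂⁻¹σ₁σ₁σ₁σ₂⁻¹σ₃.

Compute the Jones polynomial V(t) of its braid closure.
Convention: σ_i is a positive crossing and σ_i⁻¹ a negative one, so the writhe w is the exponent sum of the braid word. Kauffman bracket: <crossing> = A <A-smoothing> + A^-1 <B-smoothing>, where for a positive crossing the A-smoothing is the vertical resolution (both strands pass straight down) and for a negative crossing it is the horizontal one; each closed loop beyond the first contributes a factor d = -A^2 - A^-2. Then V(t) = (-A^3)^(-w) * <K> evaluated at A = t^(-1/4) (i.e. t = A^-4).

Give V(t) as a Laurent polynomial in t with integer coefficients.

t^4 - 2*t^3 + 3*t^2 - 4*t + 5 - 4*t^-1 + 3*t^-2 - 2*t^-3 + t^-4

Derivation:
The presented braid s1 s2^-1 s2^-1 s2^-1 s1 s1 s1 s2^-1 s3 on 4 strands reduces by inverse Markov moves (closure unchanged at each step):
  Destabilize: the word has the form β·s3 where s3 occurs only as the final letter (β ∈ B_3); drop it and the last strand → 3 strands.
Reduced to β = s1 s2^-1 s2^-1 s2^-1 s1 s1 s1 s2^-1 on 3 strands, 8 crossings.
Compute on β:
Braid: s1 s2^-1 s2^-1 s2^-1 s1 s1 s1 s2^-1 on 3 strands, 8 crossings.
Writhe w = (#positive) - (#negative) = 4 - 4 = 0.
State-sum expansion of <K>. There are 2^8 = 256 states.
Smooth each crossing (0=||, 1=⌣⌢); contribution A^(Σ sign_k(1-2s_k)) * d^(L-1).
Tabulate the states by total A-exponent and number of loops L (A-exp: L × count):
  A^8: L=5 ×1
  A^6: L=4 ×8
  A^4: L=3 ×25, L=5 ×3
  A^2: L=2 ×37, L=4 ×18, L=6 ×1
  A^0: L=1 ×25, L=3 ×37, L=5 ×8
  A^-2: L=2 ×37, L=4 ×18, L=6 ×1
  A^-4: L=3 ×25, L=5 ×3
  A^-6: L=4 ×8
  A^-8: L=5 ×1
Each group contributes A^e * Σ count * d^(L-1):
Powers of d = -A^2 - A^-2: d^2 = A^4 + 2 + A^-4; d^3 = -A^6 - 3*A^2 - 3*A^-2 - A^-6; d^4 = A^8 + 4*A^4 + 6 + 4*A^-4 + A^-8; d^5 = -A^10 - 5*A^6 - 10*A^2 - 10*A^-2 - 5*A^-6 - A^-10.
  A^8 * (d^4) = A^16 + 4*A^12 + 6*A^8 + 4*A^4 + 1
  A^6 * (8*d^3) = -8*A^12 - 24*A^8 - 24*A^4 - 8
  A^4 * (25*d^2 + 3*d^4) = 3*A^12 + 37*A^8 + 68*A^4 + 37 + 3*A^-4
  A^2 * (37*d + 18*d^3 + d^5) = -A^12 - 23*A^8 - 101*A^4 - 101 - 23*A^-4 - A^-8
  A^0 * (25 + 37*d^2 + 8*d^4) = 8*A^8 + 69*A^4 + 147 + 69*A^-4 + 8*A^-8
  A^-2 * (37*d + 18*d^3 + d^5) = -A^8 - 23*A^4 - 101 - 101*A^-4 - 23*A^-8 - A^-12
  A^-4 * (25*d^2 + 3*d^4) = 3*A^4 + 37 + 68*A^-4 + 37*A^-8 + 3*A^-12
  A^-6 * (8*d^3) = -8 - 24*A^-4 - 24*A^-8 - 8*A^-12
  A^-8 * (d^4) = 1 + 4*A^-4 + 6*A^-8 + 4*A^-12 + A^-16
Summing the groups: <K> = A^16 - 2*A^12 + 3*A^8 - 4*A^4 + 5 - 4*A^-4 + 3*A^-8 - 2*A^-12 + A^-16
Normalise by the writhe: (-A^3)^(-w) = (-A^3)^(0) = 1, so f(A) = 1 * <K> = A^16 - 2*A^12 + 3*A^8 - 4*A^4 + 5 - 4*A^-4 + 3*A^-8 - 2*A^-12 + A^-16.
Substitute A = t^(-1/4), i.e. A^e → t^(-e/4): V(t) = t^4 - 2*t^3 + 3*t^2 - 4*t + 5 - 4*t^-1 + 3*t^-2 - 2*t^-3 + t^-4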